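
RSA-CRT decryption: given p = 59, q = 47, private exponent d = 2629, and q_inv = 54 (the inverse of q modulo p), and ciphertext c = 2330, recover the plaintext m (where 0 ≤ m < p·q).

d_p = d mod (p−1) = 2629 mod 58 = 19; d_q = d mod (q−1) = 7.
m₁ = c^(d_p) mod p: c ≡ 29 (mod 59), and 29^19 mod 59 = 21.
m₂ = c^(d_q) mod q: c ≡ 27 (mod 47), and 27^7 mod 47 = 21.
h = q_inv·(m₁ − m₂) mod p = 54·(21 − 21) mod 59 = 0.
m = m₂ + h·q = 21 + 0·47 = 21.

21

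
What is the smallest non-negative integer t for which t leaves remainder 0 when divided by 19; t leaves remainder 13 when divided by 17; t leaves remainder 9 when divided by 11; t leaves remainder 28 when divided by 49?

9975

From t ≡ 0 (mod 19) write t = 0 + 19s. Substituting into t ≡ 13 (mod 17) gives 19s ≡ 13 (mod 17), and since 2⁻¹ ≡ 9 (mod 17), s ≡ 15. Hence t ≡ 0 + 19·15 = 285 (mod 323).
From t ≡ 285 (mod 323) write t = 285 + 323s. Substituting into t ≡ 9 (mod 11) gives 323s ≡ 10 (mod 11), and since 4⁻¹ ≡ 3 (mod 11), s ≡ 8. Hence t ≡ 285 + 323·8 = 2869 (mod 3553).
From t ≡ 2869 (mod 3553) write t = 2869 + 3553s. Substituting into t ≡ 28 (mod 49) gives 3553s ≡ 1 (mod 49), and since 25⁻¹ ≡ 2 (mod 49), s ≡ 2. Hence t ≡ 2869 + 3553·2 = 9975 (mod 174097).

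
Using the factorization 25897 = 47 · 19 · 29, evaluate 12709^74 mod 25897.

Mod 47: 12709 ≡ 19; by Fermat, exponent reduces to 74 mod 46 = 28; 19^28 ≡ 2 (mod 47).
Mod 19: 12709 ≡ 17; by Fermat, exponent reduces to 74 mod 18 = 2; 17^2 ≡ 4 (mod 19).
Mod 29: 12709 ≡ 7; by Fermat, exponent reduces to 74 mod 28 = 18; 7^18 ≡ 23 (mod 29).
Combine by CRT: x ≡ 2 (mod 47), x ≡ 4 (mod 19), x ≡ 23 (mod 29) ⇒ x ≡ 24818 (mod 25897).

24818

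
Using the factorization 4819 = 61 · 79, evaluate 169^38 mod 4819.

2880

Mod 61: 169 ≡ 47; 47^38 ≡ 13 (mod 61).
Mod 79: 169 ≡ 11; 11^38 ≡ 36 (mod 79).
Combine by CRT: x ≡ 13 (mod 61), x ≡ 36 (mod 79) ⇒ x ≡ 2880 (mod 4819).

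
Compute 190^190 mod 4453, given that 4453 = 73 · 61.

2244

Mod 73: 190 ≡ 44; by Fermat, exponent reduces to 190 mod 72 = 46; 44^46 ≡ 54 (mod 73).
Mod 61: 190 ≡ 7; by Fermat, exponent reduces to 190 mod 60 = 10; 7^10 ≡ 48 (mod 61).
Combine by CRT: x ≡ 54 (mod 73), x ≡ 48 (mod 61) ⇒ x ≡ 2244 (mod 4453).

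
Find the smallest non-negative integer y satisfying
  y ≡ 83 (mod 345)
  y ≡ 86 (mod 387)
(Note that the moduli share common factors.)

Combine the congruences pairwise.
gcd(345, 387) = 3 and 3 | (86 − 83), so the pair is consistent; merging gives y ≡ 15953 (mod 44505), where 44505 = lcm(345, 387).
The solution is unique modulo lcm(345, 387) = 44505.

15953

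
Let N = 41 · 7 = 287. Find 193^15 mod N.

260

Mod 41: 193 ≡ 29; 29^15 ≡ 14 (mod 41).
Mod 7: 193 ≡ 4; by Fermat, exponent reduces to 15 mod 6 = 3; 4^3 ≡ 1 (mod 7).
Combine by CRT: x ≡ 14 (mod 41), x ≡ 1 (mod 7) ⇒ x ≡ 260 (mod 287).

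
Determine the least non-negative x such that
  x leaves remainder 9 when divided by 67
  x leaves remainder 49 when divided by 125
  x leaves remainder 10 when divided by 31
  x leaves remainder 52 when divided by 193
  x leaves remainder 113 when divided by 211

The moduli are pairwise coprime; N = 67·125·31·193·211 = 10572708875.
N/67 = 157801625; 157801625 ≡ 9 (mod 67); 9·15 ≡ 1, so inverse 15.
N/125 = 84581671; 84581671 ≡ 46 (mod 125); 46·106 ≡ 1, so inverse 106.
N/31 = 341055125; 341055125 ≡ 7 (mod 31); 7·9 ≡ 1, so inverse 9.
N/193 = 54780875; 54780875 ≡ 141 (mod 193); 141·167 ≡ 1, so inverse 167.
N/211 = 50107625; 50107625 ≡ 189 (mod 211); 189·163 ≡ 1, so inverse 163.
x ≡ 9·157801625·15 + 49·84581671·106 + 10·341055125·9 + 52·54780875·167 + 113·50107625·163 = 1889964843174.
1889964843174 mod 10572708875 = 8022663424.

8022663424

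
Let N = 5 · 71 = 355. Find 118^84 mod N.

96

Mod 5: 118 ≡ 3; since 4 | 84, by Fermat 3^84 ≡ 1 (mod 5).
Mod 71: 118 ≡ 47; by Fermat, exponent reduces to 84 mod 70 = 14; 47^14 ≡ 25 (mod 71).
Combine by CRT: x ≡ 1 (mod 5), x ≡ 25 (mod 71) ⇒ x ≡ 96 (mod 355).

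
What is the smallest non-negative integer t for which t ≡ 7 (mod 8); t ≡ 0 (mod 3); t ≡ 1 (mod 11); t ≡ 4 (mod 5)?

639

From t ≡ 7 (mod 8) write t = 7 + 8s. Substituting into t ≡ 0 (mod 3) gives 8s ≡ 2 (mod 3), and since 2⁻¹ ≡ 2 (mod 3), s ≡ 1. Hence t ≡ 7 + 8·1 = 15 (mod 24).
From t ≡ 15 (mod 24) write t = 15 + 24s. Substituting into t ≡ 1 (mod 11) gives 24s ≡ 8 (mod 11), and since 2⁻¹ ≡ 6 (mod 11), s ≡ 4. Hence t ≡ 15 + 24·4 = 111 (mod 264).
From t ≡ 111 (mod 264) write t = 111 + 264s. Substituting into t ≡ 4 (mod 5) gives 264s ≡ 3 (mod 5), and since 4⁻¹ ≡ 4 (mod 5), s ≡ 2. Hence t ≡ 111 + 264·2 = 639 (mod 1320).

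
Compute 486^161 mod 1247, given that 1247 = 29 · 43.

Mod 29: 486 ≡ 22; by Fermat, exponent reduces to 161 mod 28 = 21; 22^21 ≡ 28 (mod 29).
Mod 43: 486 ≡ 13; by Fermat, exponent reduces to 161 mod 42 = 35; 13^35 ≡ 6 (mod 43).
Combine by CRT: x ≡ 28 (mod 29), x ≡ 6 (mod 43) ⇒ x ≡ 608 (mod 1247).

608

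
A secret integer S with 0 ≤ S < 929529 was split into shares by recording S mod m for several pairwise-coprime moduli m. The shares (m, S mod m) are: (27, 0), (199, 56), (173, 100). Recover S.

175176

From S ≡ 0 (mod 27) write S = 0 + 27t. Substituting into S ≡ 56 (mod 199) gives 27t ≡ 56 (mod 199), and since 27⁻¹ ≡ 59 (mod 199), t ≡ 120. Hence S ≡ 0 + 27·120 = 3240 (mod 5373).
From S ≡ 3240 (mod 5373) write S = 3240 + 5373t. Substituting into S ≡ 100 (mod 173) gives 5373t ≡ 147 (mod 173), and since 10⁻¹ ≡ 52 (mod 173), t ≡ 32. Hence S ≡ 3240 + 5373·32 = 175176 (mod 929529).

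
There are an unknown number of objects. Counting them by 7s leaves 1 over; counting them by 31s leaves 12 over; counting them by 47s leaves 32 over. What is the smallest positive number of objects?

9808

Combine the congruences pairwise.
From N ≡ 1 (mod 7) write N = 1 + 7t. Substituting into N ≡ 12 (mod 31) gives 7t ≡ 11 (mod 31), and since 7⁻¹ ≡ 9 (mod 31), t ≡ 6. Hence N ≡ 1 + 7·6 = 43 (mod 217).
From N ≡ 43 (mod 217) write N = 43 + 217t. Substituting into N ≡ 32 (mod 47) gives 217t ≡ 36 (mod 47), and since 29⁻¹ ≡ 13 (mod 47), t ≡ 45. Hence N ≡ 43 + 217·45 = 9808 (mod 10199).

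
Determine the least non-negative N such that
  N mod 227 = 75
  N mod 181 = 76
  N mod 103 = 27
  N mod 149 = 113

From N ≡ 75 (mod 227) write N = 75 + 227t. Substituting into N ≡ 76 (mod 181) gives 227t ≡ 1 (mod 181), and since 46⁻¹ ≡ 122 (mod 181), t ≡ 122. Hence N ≡ 75 + 227·122 = 27769 (mod 41087).
From N ≡ 27769 (mod 41087) write N = 27769 + 41087t. Substituting into N ≡ 27 (mod 103) gives 41087t ≡ 68 (mod 103), and since 93⁻¹ ≡ 72 (mod 103), t ≡ 55. Hence N ≡ 27769 + 41087·55 = 2287554 (mod 4231961).
From N ≡ 2287554 (mod 4231961) write N = 2287554 + 4231961t. Substituting into N ≡ 113 (mod 149) gives 4231961t ≡ 7 (mod 149), and since 63⁻¹ ≡ 123 (mod 149), t ≡ 116. Hence N ≡ 2287554 + 4231961·116 = 493195030 (mod 630562189).

493195030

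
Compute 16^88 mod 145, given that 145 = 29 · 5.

Mod 29: 16 ≡ 16; by Fermat, exponent reduces to 88 mod 28 = 4; 16^4 ≡ 25 (mod 29).
Mod 5: 16 ≡ 1; since 4 | 88, by Fermat 1^88 ≡ 1 (mod 5).
Combine by CRT: x ≡ 25 (mod 29), x ≡ 1 (mod 5) ⇒ x ≡ 141 (mod 145).

141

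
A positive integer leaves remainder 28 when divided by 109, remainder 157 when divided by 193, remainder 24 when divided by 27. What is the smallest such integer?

164400

The moduli are pairwise coprime; M = 109·193·27 = 567999.
M/109 = 5211; 5211 ≡ 88 (mod 109); 88·83 ≡ 1, so inverse 83.
M/193 = 2943; 2943 ≡ 48 (mod 193); 48·189 ≡ 1, so inverse 189.
M/27 = 21037; 21037 ≡ 4 (mod 27); 4·7 ≡ 1, so inverse 7.
n ≡ 28·5211·83 + 157·2943·189 + 24·21037·7 = 102972219.
102972219 mod 567999 = 164400.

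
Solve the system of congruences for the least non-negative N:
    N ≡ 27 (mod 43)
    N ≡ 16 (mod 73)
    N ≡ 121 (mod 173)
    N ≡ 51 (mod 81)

36420081

The moduli are pairwise coprime; M = 43·73·173·81 = 43986807.
M/43 = 1022949; 1022949 ≡ 22 (mod 43); 22·2 ≡ 1, so inverse 2.
M/73 = 602559; 602559 ≡ 17 (mod 73); 17·43 ≡ 1, so inverse 43.
M/173 = 254259; 254259 ≡ 122 (mod 173); 122·78 ≡ 1, so inverse 78.
M/81 = 543047; 543047 ≡ 23 (mod 81); 23·74 ≡ 1, so inverse 74.
N ≡ 27·1022949·2 + 16·602559·43 + 121·254259·78 + 51·543047·74 = 4918955658.
4918955658 mod 43986807 = 36420081.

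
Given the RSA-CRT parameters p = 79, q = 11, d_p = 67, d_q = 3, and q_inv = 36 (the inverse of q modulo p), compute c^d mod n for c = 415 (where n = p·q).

m₁ = c^(d_p) mod p: c ≡ 20 (mod 79), and 20^67 mod 79 = 36.
m₂ = c^(d_q) mod q: c ≡ 8 (mod 11), and 8^3 mod 11 = 6.
h = q_inv·(m₁ − m₂) mod p = 36·(36 − 6) mod 79 = 53.
m = m₂ + h·q = 6 + 53·11 = 589.

589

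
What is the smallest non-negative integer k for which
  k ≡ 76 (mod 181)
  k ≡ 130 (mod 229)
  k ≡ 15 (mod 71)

The moduli are pairwise coprime; N = 181·229·71 = 2942879.
N/181 = 16259; 16259 ≡ 150 (mod 181); 150·35 ≡ 1, so inverse 35.
N/229 = 12851; 12851 ≡ 27 (mod 229); 27·17 ≡ 1, so inverse 17.
N/71 = 41449; 41449 ≡ 56 (mod 71); 56·52 ≡ 1, so inverse 52.
k ≡ 76·16259·35 + 130·12851·17 + 15·41449·52 = 103979870.
103979870 mod 2942879 = 979105.

979105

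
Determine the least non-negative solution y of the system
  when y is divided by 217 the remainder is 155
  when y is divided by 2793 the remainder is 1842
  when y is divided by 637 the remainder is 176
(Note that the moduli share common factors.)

1057596

gcd(217, 2793) = 7 and 7 | (1842 − 155), so the pair is consistent; merging gives y ≡ 18600 (mod 86583), where 86583 = lcm(217, 2793).
gcd(86583, 637) = 49 and 49 | (176 − 18600), so the pair is consistent; merging gives y ≡ 1057596 (mod 1125579), where 1125579 = lcm(86583, 637).
The solution is unique modulo lcm(217, 2793, 637) = 1125579.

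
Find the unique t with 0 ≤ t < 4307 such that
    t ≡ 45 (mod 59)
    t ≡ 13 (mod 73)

Combine the congruences pairwise.
From t ≡ 45 (mod 59) write t = 45 + 59s. Substituting into t ≡ 13 (mod 73) gives 59s ≡ 41 (mod 73), and since 59⁻¹ ≡ 26 (mod 73), s ≡ 44. Hence t ≡ 45 + 59·44 = 2641 (mod 4307).

2641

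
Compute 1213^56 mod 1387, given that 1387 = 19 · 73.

Mod 19: 1213 ≡ 16; by Fermat, exponent reduces to 56 mod 18 = 2; 16^2 ≡ 9 (mod 19).
Mod 73: 1213 ≡ 45; 45^56 ≡ 2 (mod 73).
Combine by CRT: x ≡ 9 (mod 19), x ≡ 2 (mod 73) ⇒ x ≡ 294 (mod 1387).

294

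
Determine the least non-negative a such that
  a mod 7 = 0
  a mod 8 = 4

From a ≡ 0 (mod 7) write a = 0 + 7t. Substituting into a ≡ 4 (mod 8) gives 7t ≡ 4 (mod 8), and since 7⁻¹ ≡ 7 (mod 8), t ≡ 4. Hence a ≡ 0 + 7·4 = 28 (mod 56).

28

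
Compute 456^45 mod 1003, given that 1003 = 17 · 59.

Mod 17: 456 ≡ 14; by Fermat, exponent reduces to 45 mod 16 = 13; 14^13 ≡ 5 (mod 17).
Mod 59: 456 ≡ 43; 43^45 ≡ 54 (mod 59).
Combine by CRT: x ≡ 5 (mod 17), x ≡ 54 (mod 59) ⇒ x ≡ 821 (mod 1003).

821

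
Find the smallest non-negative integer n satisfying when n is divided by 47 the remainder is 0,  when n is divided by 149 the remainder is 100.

From n ≡ 0 (mod 47) write n = 0 + 47t. Substituting into n ≡ 100 (mod 149) gives 47t ≡ 100 (mod 149), and since 47⁻¹ ≡ 130 (mod 149), t ≡ 37. Hence n ≡ 0 + 47·37 = 1739 (mod 7003).

1739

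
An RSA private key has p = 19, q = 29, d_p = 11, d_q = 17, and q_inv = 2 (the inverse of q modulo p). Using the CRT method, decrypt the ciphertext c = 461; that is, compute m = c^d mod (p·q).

m₁ = c^(d_p) mod p: c ≡ 5 (mod 19), and 5^11 mod 19 = 6.
m₂ = c^(d_q) mod q: c ≡ 26 (mod 29), and 26^17 mod 29 = 27.
h = q_inv·(m₁ − m₂) mod p = 2·(6 − 27) mod 19 = 15.
m = m₂ + h·q = 27 + 15·29 = 462.

462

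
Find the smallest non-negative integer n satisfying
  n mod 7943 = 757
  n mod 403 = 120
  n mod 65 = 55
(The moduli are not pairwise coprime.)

1001575

Combine the congruences pairwise.
gcd(7943, 403) = 13 and 13 | (120 − 757), so the pair is consistent; merging gives n ≡ 16643 (mod 246233), where 246233 = lcm(7943, 403).
gcd(246233, 65) = 13 and 13 | (55 − 16643), so the pair is consistent; merging gives n ≡ 1001575 (mod 1231165), where 1231165 = lcm(246233, 65).
The solution is unique modulo lcm(7943, 403, 65) = 1231165.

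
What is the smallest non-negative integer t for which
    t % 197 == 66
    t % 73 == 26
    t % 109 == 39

From t ≡ 66 (mod 197) write t = 66 + 197s. Substituting into t ≡ 26 (mod 73) gives 197s ≡ 33 (mod 73), and since 51⁻¹ ≡ 63 (mod 73), s ≡ 35. Hence t ≡ 66 + 197·35 = 6961 (mod 14381).
From t ≡ 6961 (mod 14381) write t = 6961 + 14381s. Substituting into t ≡ 39 (mod 109) gives 14381s ≡ 54 (mod 109), and since 102⁻¹ ≡ 31 (mod 109), s ≡ 39. Hence t ≡ 6961 + 14381·39 = 567820 (mod 1567529).

567820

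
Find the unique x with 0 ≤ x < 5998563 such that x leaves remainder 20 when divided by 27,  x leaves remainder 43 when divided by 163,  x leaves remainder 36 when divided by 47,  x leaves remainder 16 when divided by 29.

From x ≡ 20 (mod 27) write x = 20 + 27t. Substituting into x ≡ 43 (mod 163) gives 27t ≡ 23 (mod 163), and since 27⁻¹ ≡ 157 (mod 163), t ≡ 25. Hence x ≡ 20 + 27·25 = 695 (mod 4401).
From x ≡ 695 (mod 4401) write x = 695 + 4401t. Substituting into x ≡ 36 (mod 47) gives 4401t ≡ 46 (mod 47), and since 30⁻¹ ≡ 11 (mod 47), t ≡ 36. Hence x ≡ 695 + 4401·36 = 159131 (mod 206847).
From x ≡ 159131 (mod 206847) write x = 159131 + 206847t. Substituting into x ≡ 16 (mod 29) gives 206847t ≡ 8 (mod 29), and since 19⁻¹ ≡ 26 (mod 29), t ≡ 5. Hence x ≡ 159131 + 206847·5 = 1193366 (mod 5998563).

1193366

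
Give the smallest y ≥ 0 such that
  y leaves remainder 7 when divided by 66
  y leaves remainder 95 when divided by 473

1987

gcd(66, 473) = 11 and 11 | (95 − 7), so the pair is consistent; merging gives y ≡ 1987 (mod 2838), where 2838 = lcm(66, 473).
The solution is unique modulo lcm(66, 473) = 2838.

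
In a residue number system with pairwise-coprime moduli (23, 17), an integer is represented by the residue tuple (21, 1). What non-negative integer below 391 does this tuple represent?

205

From x ≡ 21 (mod 23) write x = 21 + 23t. Substituting into x ≡ 1 (mod 17) gives 23t ≡ 14 (mod 17), and since 6⁻¹ ≡ 3 (mod 17), t ≡ 8. Hence x ≡ 21 + 23·8 = 205 (mod 391).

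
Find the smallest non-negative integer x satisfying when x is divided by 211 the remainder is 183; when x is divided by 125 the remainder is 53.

9678

From x ≡ 183 (mod 211) write x = 183 + 211t. Substituting into x ≡ 53 (mod 125) gives 211t ≡ 120 (mod 125), and since 86⁻¹ ≡ 16 (mod 125), t ≡ 45. Hence x ≡ 183 + 211·45 = 9678 (mod 26375).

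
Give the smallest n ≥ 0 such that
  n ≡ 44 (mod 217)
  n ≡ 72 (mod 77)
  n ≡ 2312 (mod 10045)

gcd(217, 77) = 7 and 7 | (72 − 44), so the pair is consistent; merging gives n ≡ 1997 (mod 2387), where 2387 = lcm(217, 77).
gcd(2387, 10045) = 7 and 7 | (2312 − 1997), so the pair is consistent; merging gives n ≡ 574877 (mod 3425345), where 3425345 = lcm(2387, 10045).
The solution is unique modulo lcm(217, 77, 10045) = 3425345.

574877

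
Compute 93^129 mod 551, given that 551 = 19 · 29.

Mod 19: 93 ≡ 17; by Fermat, exponent reduces to 129 mod 18 = 3; 17^3 ≡ 11 (mod 19).
Mod 29: 93 ≡ 6; by Fermat, exponent reduces to 129 mod 28 = 17; 6^17 ≡ 13 (mod 29).
Combine by CRT: x ≡ 11 (mod 19), x ≡ 13 (mod 29) ⇒ x ≡ 448 (mod 551).

448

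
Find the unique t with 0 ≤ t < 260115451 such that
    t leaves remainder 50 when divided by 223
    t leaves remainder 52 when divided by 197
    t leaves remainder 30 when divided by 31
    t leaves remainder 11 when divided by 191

189231160

From t ≡ 50 (mod 223) write t = 50 + 223s. Substituting into t ≡ 52 (mod 197) gives 223s ≡ 2 (mod 197), and since 26⁻¹ ≡ 144 (mod 197), s ≡ 91. Hence t ≡ 50 + 223·91 = 20343 (mod 43931).
From t ≡ 20343 (mod 43931) write t = 20343 + 43931s. Substituting into t ≡ 30 (mod 31) gives 43931s ≡ 23 (mod 31), and since 4⁻¹ ≡ 8 (mod 31), s ≡ 29. Hence t ≡ 20343 + 43931·29 = 1294342 (mod 1361861).
From t ≡ 1294342 (mod 1361861) write t = 1294342 + 1361861s. Substituting into t ≡ 11 (mod 191) gives 1361861s ≡ 76 (mod 191), and since 31⁻¹ ≡ 37 (mod 191), s ≡ 138. Hence t ≡ 1294342 + 1361861·138 = 189231160 (mod 260115451).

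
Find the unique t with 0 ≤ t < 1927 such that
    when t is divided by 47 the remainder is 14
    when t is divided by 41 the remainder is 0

Combine the congruences pairwise.
From t ≡ 14 (mod 47) write t = 14 + 47s. Substituting into t ≡ 0 (mod 41) gives 47s ≡ 27 (mod 41), and since 6⁻¹ ≡ 7 (mod 41), s ≡ 25. Hence t ≡ 14 + 47·25 = 1189 (mod 1927).

1189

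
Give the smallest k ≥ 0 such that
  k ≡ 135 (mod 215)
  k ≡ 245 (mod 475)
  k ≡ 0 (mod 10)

14970

gcd(215, 475) = 5 and 5 | (245 − 135), so the pair is consistent; merging gives k ≡ 14970 (mod 20425), where 20425 = lcm(215, 475).
gcd(20425, 10) = 5 and 5 | (0 − 14970), so the pair is consistent; merging gives k ≡ 14970 (mod 40850), where 40850 = lcm(20425, 10).
The solution is unique modulo lcm(215, 475, 10) = 40850.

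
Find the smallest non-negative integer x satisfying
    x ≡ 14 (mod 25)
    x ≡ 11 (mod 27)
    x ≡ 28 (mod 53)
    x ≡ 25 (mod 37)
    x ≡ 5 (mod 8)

The moduli are pairwise coprime; N = 25·27·53·37·8 = 10589400.
N/25 = 423576; 423576 ≡ 1 (mod 25), inverse 1.
N/27 = 392200; 392200 ≡ 25 (mod 27); 25·13 ≡ 1, so inverse 13.
N/53 = 199800; 199800 ≡ 43 (mod 53); 43·37 ≡ 1, so inverse 37.
N/37 = 286200; 286200 ≡ 5 (mod 37); 5·15 ≡ 1, so inverse 15.
N/8 = 1323675; 1323675 ≡ 3 (mod 8); 3·3 ≡ 1, so inverse 3.
x ≡ 14·423576·1 + 11·392200·13 + 28·199800·37 + 25·286200·15 + 5·1323675·3 = 396187589.
396187589 mod 10589400 = 4379789.

4379789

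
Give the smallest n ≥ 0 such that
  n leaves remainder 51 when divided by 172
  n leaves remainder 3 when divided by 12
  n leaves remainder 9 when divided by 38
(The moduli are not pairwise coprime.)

2631

Combine the congruences pairwise.
gcd(172, 12) = 4 and 4 | (3 − 51), so the pair is consistent; merging gives n ≡ 51 (mod 516), where 516 = lcm(172, 12).
gcd(516, 38) = 2 and 2 | (9 − 51), so the pair is consistent; merging gives n ≡ 2631 (mod 9804), where 9804 = lcm(516, 38).
The solution is unique modulo lcm(172, 12, 38) = 9804.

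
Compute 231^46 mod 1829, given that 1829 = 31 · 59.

Mod 31: 231 ≡ 14; by Fermat, exponent reduces to 46 mod 30 = 16; 14^16 ≡ 14 (mod 31).
Mod 59: 231 ≡ 54; 54^46 ≡ 36 (mod 59).
Combine by CRT: x ≡ 14 (mod 31), x ≡ 36 (mod 59) ⇒ x ≡ 1688 (mod 1829).

1688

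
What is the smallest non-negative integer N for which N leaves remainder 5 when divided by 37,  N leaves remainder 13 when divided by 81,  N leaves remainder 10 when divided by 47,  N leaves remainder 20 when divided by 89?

From N ≡ 5 (mod 37) write N = 5 + 37t. Substituting into N ≡ 13 (mod 81) gives 37t ≡ 8 (mod 81), and since 37⁻¹ ≡ 46 (mod 81), t ≡ 44. Hence N ≡ 5 + 37·44 = 1633 (mod 2997).
From N ≡ 1633 (mod 2997) write N = 1633 + 2997t. Substituting into N ≡ 10 (mod 47) gives 2997t ≡ 22 (mod 47), and since 36⁻¹ ≡ 17 (mod 47), t ≡ 45. Hence N ≡ 1633 + 2997·45 = 136498 (mod 140859).
From N ≡ 136498 (mod 140859) write N = 136498 + 140859t. Substituting into N ≡ 20 (mod 89) gives 140859t ≡ 48 (mod 89), and since 61⁻¹ ≡ 54 (mod 89), t ≡ 11. Hence N ≡ 136498 + 140859·11 = 1685947 (mod 12536451).

1685947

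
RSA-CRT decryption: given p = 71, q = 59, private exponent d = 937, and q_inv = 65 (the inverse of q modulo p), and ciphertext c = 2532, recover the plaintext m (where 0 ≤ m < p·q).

d_p = d mod (p−1) = 937 mod 70 = 27; d_q = d mod (q−1) = 9.
m₁ = c^(d_p) mod p: c ≡ 47 (mod 71), and 47^27 mod 71 = 42.
m₂ = c^(d_q) mod q: c ≡ 54 (mod 59), and 54^9 mod 59 = 11.
h = q_inv·(m₁ − m₂) mod p = 65·(42 − 11) mod 71 = 27.
m = m₂ + h·q = 11 + 27·59 = 1604.

1604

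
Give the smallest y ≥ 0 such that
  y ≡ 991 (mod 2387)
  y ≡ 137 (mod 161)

46344

gcd(2387, 161) = 7 and 7 | (137 − 991), so the pair is consistent; merging gives y ≡ 46344 (mod 54901), where 54901 = lcm(2387, 161).
The solution is unique modulo lcm(2387, 161) = 54901.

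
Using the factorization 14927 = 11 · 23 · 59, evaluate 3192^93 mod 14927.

8214

Mod 11: 3192 ≡ 2; by Fermat, exponent reduces to 93 mod 10 = 3; 2^3 ≡ 8 (mod 11).
Mod 23: 3192 ≡ 18; by Fermat, exponent reduces to 93 mod 22 = 5; 18^5 ≡ 3 (mod 23).
Mod 59: 3192 ≡ 6; by Fermat, exponent reduces to 93 mod 58 = 35; 6^35 ≡ 13 (mod 59).
Combine by CRT: x ≡ 8 (mod 11), x ≡ 3 (mod 23), x ≡ 13 (mod 59) ⇒ x ≡ 8214 (mod 14927).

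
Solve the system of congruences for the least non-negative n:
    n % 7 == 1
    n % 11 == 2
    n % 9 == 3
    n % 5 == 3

1443

From n ≡ 1 (mod 7) write n = 1 + 7t. Substituting into n ≡ 2 (mod 11) gives 7t ≡ 1 (mod 11), and since 7⁻¹ ≡ 8 (mod 11), t ≡ 8. Hence n ≡ 1 + 7·8 = 57 (mod 77).
From n ≡ 57 (mod 77) write n = 57 + 77t. Substituting into n ≡ 3 (mod 9) gives 77t ≡ 0 (mod 9), and since 5⁻¹ ≡ 2 (mod 9), t ≡ 0. Hence n ≡ 57 + 77·0 = 57 (mod 693).
From n ≡ 57 (mod 693) write n = 57 + 693t. Substituting into n ≡ 3 (mod 5) gives 693t ≡ 1 (mod 5), and since 3⁻¹ ≡ 2 (mod 5), t ≡ 2. Hence n ≡ 57 + 693·2 = 1443 (mod 3465).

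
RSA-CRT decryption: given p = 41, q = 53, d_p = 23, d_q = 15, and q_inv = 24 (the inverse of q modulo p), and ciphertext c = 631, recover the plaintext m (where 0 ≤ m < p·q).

m₁ = c^(d_p) mod p: c ≡ 16 (mod 41), and 16^23 mod 41 = 37.
m₂ = c^(d_q) mod q: c ≡ 48 (mod 53), and 48^15 mod 53 = 8.
h = q_inv·(m₁ − m₂) mod p = 24·(37 − 8) mod 41 = 40.
m = m₂ + h·q = 8 + 40·53 = 2128.

2128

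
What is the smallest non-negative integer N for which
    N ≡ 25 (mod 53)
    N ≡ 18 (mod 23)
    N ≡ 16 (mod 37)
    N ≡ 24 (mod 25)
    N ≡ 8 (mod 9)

The moduli are pairwise coprime; M = 53·23·37·25·9 = 10148175.
M/53 = 191475; 191475 ≡ 39 (mod 53); 39·34 ≡ 1, so inverse 34.
M/23 = 441225; 441225 ≡ 16 (mod 23); 16·13 ≡ 1, so inverse 13.
M/37 = 274275; 274275 ≡ 31 (mod 37); 31·6 ≡ 1, so inverse 6.
M/25 = 405927; 405927 ≡ 2 (mod 25); 2·13 ≡ 1, so inverse 13.
M/9 = 1127575; 1127575 ≡ 1 (mod 9), inverse 1.
N ≡ 25·191475·34 + 18·441225·13 + 16·274275·6 + 24·405927·13 + 8·1127575·1 = 428000624.
428000624 mod 10148175 = 1777274.

1777274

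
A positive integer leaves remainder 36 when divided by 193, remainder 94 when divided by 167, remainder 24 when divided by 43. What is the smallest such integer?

From t ≡ 36 (mod 193) write t = 36 + 193s. Substituting into t ≡ 94 (mod 167) gives 193s ≡ 58 (mod 167), and since 26⁻¹ ≡ 45 (mod 167), s ≡ 105. Hence t ≡ 36 + 193·105 = 20301 (mod 32231).
From t ≡ 20301 (mod 32231) write t = 20301 + 32231s. Substituting into t ≡ 24 (mod 43) gives 32231s ≡ 19 (mod 43), and since 24⁻¹ ≡ 9 (mod 43), s ≡ 42. Hence t ≡ 20301 + 32231·42 = 1374003 (mod 1385933).

1374003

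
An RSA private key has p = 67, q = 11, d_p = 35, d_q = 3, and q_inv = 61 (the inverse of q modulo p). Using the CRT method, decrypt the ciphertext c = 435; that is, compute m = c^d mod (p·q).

84

m₁ = c^(d_p) mod p: c ≡ 33 (mod 67), and 33^35 mod 67 = 17.
m₂ = c^(d_q) mod q: c ≡ 6 (mod 11), and 6^3 mod 11 = 7.
h = q_inv·(m₁ − m₂) mod p = 61·(17 − 7) mod 67 = 7.
m = m₂ + h·q = 7 + 7·11 = 84.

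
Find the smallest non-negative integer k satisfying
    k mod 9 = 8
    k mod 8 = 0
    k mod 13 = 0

The moduli are pairwise coprime; N = 9·8·13 = 936.
N/9 = 104; 104 ≡ 5 (mod 9); 5·2 ≡ 1, so inverse 2.
N/8 = 117; 117 ≡ 5 (mod 8); 5·5 ≡ 1, so inverse 5.
N/13 = 72; 72 ≡ 7 (mod 13); 7·2 ≡ 1, so inverse 2.
k ≡ 8·104·2 + 0·117·5 + 0·72·2 = 1664.
1664 mod 936 = 728.

728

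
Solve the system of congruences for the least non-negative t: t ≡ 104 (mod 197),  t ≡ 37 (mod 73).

From t ≡ 104 (mod 197) write t = 104 + 197s. Substituting into t ≡ 37 (mod 73) gives 197s ≡ 6 (mod 73), and since 51⁻¹ ≡ 63 (mod 73), s ≡ 13. Hence t ≡ 104 + 197·13 = 2665 (mod 14381).

2665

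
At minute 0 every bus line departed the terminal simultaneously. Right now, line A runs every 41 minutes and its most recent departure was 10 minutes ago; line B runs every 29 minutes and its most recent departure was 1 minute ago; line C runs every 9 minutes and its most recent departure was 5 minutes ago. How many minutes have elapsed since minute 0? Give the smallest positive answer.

9194

From t ≡ 10 (mod 41) write t = 10 + 41s. Substituting into t ≡ 1 (mod 29) gives 41s ≡ 20 (mod 29), and since 12⁻¹ ≡ 17 (mod 29), s ≡ 21. Hence t ≡ 10 + 41·21 = 871 (mod 1189).
From t ≡ 871 (mod 1189) write t = 871 + 1189s. Substituting into t ≡ 5 (mod 9) gives 1189s ≡ 7 (mod 9), and since 1⁻¹ ≡ 1 (mod 9), s ≡ 7. Hence t ≡ 871 + 1189·7 = 9194 (mod 10701).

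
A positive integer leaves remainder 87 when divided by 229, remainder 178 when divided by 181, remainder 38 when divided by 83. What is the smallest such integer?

Combine the congruences pairwise.
From a ≡ 87 (mod 229) write a = 87 + 229t. Substituting into a ≡ 178 (mod 181) gives 229t ≡ 91 (mod 181), and since 48⁻¹ ≡ 132 (mod 181), t ≡ 66. Hence a ≡ 87 + 229·66 = 15201 (mod 41449).
From a ≡ 15201 (mod 41449) write a = 15201 + 41449t. Substituting into a ≡ 38 (mod 83) gives 41449t ≡ 26 (mod 83), and since 32⁻¹ ≡ 13 (mod 83), t ≡ 6. Hence a ≡ 15201 + 41449·6 = 263895 (mod 3440267).

263895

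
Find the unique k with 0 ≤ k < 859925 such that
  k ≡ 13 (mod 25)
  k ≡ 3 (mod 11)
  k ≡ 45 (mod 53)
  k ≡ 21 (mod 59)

400513

The moduli are pairwise coprime; N = 25·11·53·59 = 859925.
N/25 = 34397; 34397 ≡ 22 (mod 25); 22·8 ≡ 1, so inverse 8.
N/11 = 78175; 78175 ≡ 9 (mod 11); 9·5 ≡ 1, so inverse 5.
N/53 = 16225; 16225 ≡ 7 (mod 53); 7·38 ≡ 1, so inverse 38.
N/59 = 14575; 14575 ≡ 2 (mod 59); 2·30 ≡ 1, so inverse 30.
k ≡ 13·34397·8 + 3·78175·5 + 45·16225·38 + 21·14575·30 = 41676913.
41676913 mod 859925 = 400513.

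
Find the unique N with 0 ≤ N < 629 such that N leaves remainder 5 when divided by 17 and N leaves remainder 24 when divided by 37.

209

Combine the congruences pairwise.
From N ≡ 5 (mod 17) write N = 5 + 17t. Substituting into N ≡ 24 (mod 37) gives 17t ≡ 19 (mod 37), and since 17⁻¹ ≡ 24 (mod 37), t ≡ 12. Hence N ≡ 5 + 17·12 = 209 (mod 629).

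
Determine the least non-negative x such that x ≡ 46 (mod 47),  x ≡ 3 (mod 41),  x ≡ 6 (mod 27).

From x ≡ 46 (mod 47) write x = 46 + 47t. Substituting into x ≡ 3 (mod 41) gives 47t ≡ 39 (mod 41), and since 6⁻¹ ≡ 7 (mod 41), t ≡ 27. Hence x ≡ 46 + 47·27 = 1315 (mod 1927).
From x ≡ 1315 (mod 1927) write x = 1315 + 1927t. Substituting into x ≡ 6 (mod 27) gives 1927t ≡ 14 (mod 27), and since 10⁻¹ ≡ 19 (mod 27), t ≡ 23. Hence x ≡ 1315 + 1927·23 = 45636 (mod 52029).

45636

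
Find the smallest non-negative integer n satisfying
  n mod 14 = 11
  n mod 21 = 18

Combine the congruences pairwise.
gcd(14, 21) = 7 and 7 | (18 − 11), so the pair is consistent; merging gives n ≡ 39 (mod 42), where 42 = lcm(14, 21).
The solution is unique modulo lcm(14, 21) = 42.

39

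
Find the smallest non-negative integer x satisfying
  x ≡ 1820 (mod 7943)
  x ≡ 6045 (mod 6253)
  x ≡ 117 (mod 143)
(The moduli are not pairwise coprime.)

2813642

Combine the congruences pairwise.
gcd(7943, 6253) = 169 and 169 | (6045 − 1820), so the pair is consistent; merging gives x ≡ 168623 (mod 293891), where 293891 = lcm(7943, 6253).
gcd(293891, 143) = 13 and 13 | (117 − 168623), so the pair is consistent; merging gives x ≡ 2813642 (mod 3232801), where 3232801 = lcm(293891, 143).
The solution is unique modulo lcm(7943, 6253, 143) = 3232801.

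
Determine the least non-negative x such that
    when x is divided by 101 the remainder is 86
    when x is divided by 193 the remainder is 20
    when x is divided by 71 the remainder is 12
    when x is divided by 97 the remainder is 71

The moduli are pairwise coprime; N = 101·193·71·97 = 134248291.
N/101 = 1329191; 1329191 ≡ 31 (mod 101); 31·88 ≡ 1, so inverse 88.
N/193 = 695587; 695587 ≡ 15 (mod 193); 15·103 ≡ 1, so inverse 103.
N/71 = 1890821; 1890821 ≡ 20 (mod 71); 20·32 ≡ 1, so inverse 32.
N/97 = 1384003; 1384003 ≡ 7 (mod 97); 7·14 ≡ 1, so inverse 14.
x ≡ 86·1329191·88 + 20·695587·103 + 12·1890821·32 + 71·1384003·14 = 13594000954.
13594000954 mod 134248291 = 34923563.

34923563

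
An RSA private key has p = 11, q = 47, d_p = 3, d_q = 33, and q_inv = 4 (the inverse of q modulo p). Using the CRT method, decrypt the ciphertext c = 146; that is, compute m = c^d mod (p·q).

m₁ = c^(d_p) mod p: c ≡ 3 (mod 11), and 3^3 mod 11 = 5.
m₂ = c^(d_q) mod q: c ≡ 5 (mod 47), and 5^33 mod 47 = 35.
h = q_inv·(m₁ − m₂) mod p = 4·(5 − 35) mod 11 = 1.
m = m₂ + h·q = 35 + 1·47 = 82.

82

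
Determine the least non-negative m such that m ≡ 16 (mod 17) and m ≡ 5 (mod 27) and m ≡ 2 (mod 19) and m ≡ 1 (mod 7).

24683

From m ≡ 16 (mod 17) write m = 16 + 17t. Substituting into m ≡ 5 (mod 27) gives 17t ≡ 16 (mod 27), and since 17⁻¹ ≡ 8 (mod 27), t ≡ 20. Hence m ≡ 16 + 17·20 = 356 (mod 459).
From m ≡ 356 (mod 459) write m = 356 + 459t. Substituting into m ≡ 2 (mod 19) gives 459t ≡ 7 (mod 19), and since 3⁻¹ ≡ 13 (mod 19), t ≡ 15. Hence m ≡ 356 + 459·15 = 7241 (mod 8721).
From m ≡ 7241 (mod 8721) write m = 7241 + 8721t. Substituting into m ≡ 1 (mod 7) gives 8721t ≡ 5 (mod 7), and since 6⁻¹ ≡ 6 (mod 7), t ≡ 2. Hence m ≡ 7241 + 8721·2 = 24683 (mod 61047).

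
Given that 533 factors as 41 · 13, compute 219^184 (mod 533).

Mod 41: 219 ≡ 14; by Fermat, exponent reduces to 184 mod 40 = 24; 14^24 ≡ 1 (mod 41).
Mod 13: 219 ≡ 11; by Fermat, exponent reduces to 184 mod 12 = 4; 11^4 ≡ 3 (mod 13).
Combine by CRT: x ≡ 1 (mod 41), x ≡ 3 (mod 13) ⇒ x ≡ 42 (mod 533).

42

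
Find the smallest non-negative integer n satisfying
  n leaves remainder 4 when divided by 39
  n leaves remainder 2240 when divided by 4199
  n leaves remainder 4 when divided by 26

19036

gcd(39, 4199) = 13 and 13 | (2240 − 4), so the pair is consistent; merging gives n ≡ 6439 (mod 12597), where 12597 = lcm(39, 4199).
gcd(12597, 26) = 13 and 13 | (4 − 6439), so the pair is consistent; merging gives n ≡ 19036 (mod 25194), where 25194 = lcm(12597, 26).
The solution is unique modulo lcm(39, 4199, 26) = 25194.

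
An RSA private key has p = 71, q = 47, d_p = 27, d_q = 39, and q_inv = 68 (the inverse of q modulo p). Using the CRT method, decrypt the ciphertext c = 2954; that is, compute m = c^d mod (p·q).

1342

m₁ = c^(d_p) mod p: c ≡ 43 (mod 71), and 43^27 mod 71 = 64.
m₂ = c^(d_q) mod q: c ≡ 40 (mod 47), and 40^39 mod 47 = 26.
h = q_inv·(m₁ − m₂) mod p = 68·(64 − 26) mod 71 = 28.
m = m₂ + h·q = 26 + 28·47 = 1342.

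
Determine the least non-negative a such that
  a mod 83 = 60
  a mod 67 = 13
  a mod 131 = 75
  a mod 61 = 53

11073505

The moduli are pairwise coprime; N = 83·67·131·61 = 44437951.
N/83 = 535397; 535397 ≡ 47 (mod 83); 47·53 ≡ 1, so inverse 53.
N/67 = 663253; 663253 ≡ 20 (mod 67); 20·57 ≡ 1, so inverse 57.
N/131 = 339221; 339221 ≡ 62 (mod 131); 62·112 ≡ 1, so inverse 112.
N/61 = 728491; 728491 ≡ 29 (mod 61); 29·40 ≡ 1, so inverse 40.
a ≡ 60·535397·53 + 13·663253·57 + 75·339221·112 + 53·728491·40 = 6587890253.
6587890253 mod 44437951 = 11073505.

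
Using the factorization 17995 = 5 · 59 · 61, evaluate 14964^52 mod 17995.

Mod 5: 14964 ≡ 4; since 4 | 52, by Fermat 4^52 ≡ 1 (mod 5).
Mod 59: 14964 ≡ 37; 37^52 ≡ 7 (mod 59).
Mod 61: 14964 ≡ 19; 19^52 ≡ 57 (mod 61).
Combine by CRT: x ≡ 1 (mod 5), x ≡ 7 (mod 59), x ≡ 57 (mod 61) ⇒ x ≡ 2131 (mod 17995).

2131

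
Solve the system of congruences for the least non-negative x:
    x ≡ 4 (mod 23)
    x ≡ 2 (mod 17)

257

Combine the congruences pairwise.
From x ≡ 4 (mod 23) write x = 4 + 23t. Substituting into x ≡ 2 (mod 17) gives 23t ≡ 15 (mod 17), and since 6⁻¹ ≡ 3 (mod 17), t ≡ 11. Hence x ≡ 4 + 23·11 = 257 (mod 391).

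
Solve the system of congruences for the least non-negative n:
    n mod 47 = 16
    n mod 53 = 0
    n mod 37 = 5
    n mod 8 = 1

711737

From n ≡ 16 (mod 47) write n = 16 + 47t. Substituting into n ≡ 0 (mod 53) gives 47t ≡ 37 (mod 53), and since 47⁻¹ ≡ 44 (mod 53), t ≡ 38. Hence n ≡ 16 + 47·38 = 1802 (mod 2491).
From n ≡ 1802 (mod 2491) write n = 1802 + 2491t. Substituting into n ≡ 5 (mod 37) gives 2491t ≡ 16 (mod 37), and since 12⁻¹ ≡ 34 (mod 37), t ≡ 26. Hence n ≡ 1802 + 2491·26 = 66568 (mod 92167).
From n ≡ 66568 (mod 92167) write n = 66568 + 92167t. Substituting into n ≡ 1 (mod 8) gives 92167t ≡ 1 (mod 8), and since 7⁻¹ ≡ 7 (mod 8), t ≡ 7. Hence n ≡ 66568 + 92167·7 = 711737 (mod 737336).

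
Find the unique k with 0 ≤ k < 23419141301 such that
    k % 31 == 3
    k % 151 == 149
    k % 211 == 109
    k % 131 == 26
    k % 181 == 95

Combine the congruences pairwise.
From k ≡ 3 (mod 31) write k = 3 + 31t. Substituting into k ≡ 149 (mod 151) gives 31t ≡ 146 (mod 151), and since 31⁻¹ ≡ 39 (mod 151), t ≡ 107. Hence k ≡ 3 + 31·107 = 3320 (mod 4681).
From k ≡ 3320 (mod 4681) write k = 3320 + 4681t. Substituting into k ≡ 109 (mod 211) gives 4681t ≡ 165 (mod 211), and since 39⁻¹ ≡ 92 (mod 211), t ≡ 199. Hence k ≡ 3320 + 4681·199 = 934839 (mod 987691).
From k ≡ 934839 (mod 987691) write k = 934839 + 987691t. Substituting into k ≡ 26 (mod 131) gives 987691t ≡ 3 (mod 131), and since 82⁻¹ ≡ 8 (mod 131), t ≡ 24. Hence k ≡ 934839 + 987691·24 = 24639423 (mod 129387521).
From k ≡ 24639423 (mod 129387521) write k = 24639423 + 129387521t. Substituting into k ≡ 95 (mod 181) gives 129387521t ≡ 21 (mod 181), and since 33⁻¹ ≡ 11 (mod 181), t ≡ 50. Hence k ≡ 24639423 + 129387521·50 = 6494015473 (mod 23419141301).

6494015473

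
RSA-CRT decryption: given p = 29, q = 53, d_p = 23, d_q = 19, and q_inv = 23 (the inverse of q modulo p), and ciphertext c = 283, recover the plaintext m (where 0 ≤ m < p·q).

m₁ = c^(d_p) mod p: c ≡ 22 (mod 29), and 22^23 mod 29 = 9.
m₂ = c^(d_q) mod q: c ≡ 18 (mod 53), and 18^19 mod 53 = 39.
h = q_inv·(m₁ − m₂) mod p = 23·(9 − 39) mod 29 = 6.
m = m₂ + h·q = 39 + 6·53 = 357.

357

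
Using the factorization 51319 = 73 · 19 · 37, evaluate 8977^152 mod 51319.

46757

Mod 73: 8977 ≡ 71; by Fermat, exponent reduces to 152 mod 72 = 8; 71^8 ≡ 37 (mod 73).
Mod 19: 8977 ≡ 9; by Fermat, exponent reduces to 152 mod 18 = 8; 9^8 ≡ 17 (mod 19).
Mod 37: 8977 ≡ 23; by Fermat, exponent reduces to 152 mod 36 = 8; 23^8 ≡ 26 (mod 37).
Combine by CRT: x ≡ 37 (mod 73), x ≡ 17 (mod 19), x ≡ 26 (mod 37) ⇒ x ≡ 46757 (mod 51319).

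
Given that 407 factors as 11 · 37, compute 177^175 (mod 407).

45

Mod 11: 177 ≡ 1; by Fermat, exponent reduces to 175 mod 10 = 5; 1^5 ≡ 1 (mod 11).
Mod 37: 177 ≡ 29; by Fermat, exponent reduces to 175 mod 36 = 31; 29^31 ≡ 8 (mod 37).
Combine by CRT: x ≡ 1 (mod 11), x ≡ 8 (mod 37) ⇒ x ≡ 45 (mod 407).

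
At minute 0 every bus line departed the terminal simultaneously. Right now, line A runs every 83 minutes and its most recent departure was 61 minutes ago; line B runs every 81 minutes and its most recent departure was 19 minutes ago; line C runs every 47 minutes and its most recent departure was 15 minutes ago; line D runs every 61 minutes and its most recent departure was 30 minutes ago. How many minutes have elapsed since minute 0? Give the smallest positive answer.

The moduli are pairwise coprime; N = 83·81·47·61 = 19274841.
N/83 = 232227; 232227 ≡ 76 (mod 83); 76·71 ≡ 1, so inverse 71.
N/81 = 237961; 237961 ≡ 64 (mod 81); 64·19 ≡ 1, so inverse 19.
N/47 = 410103; 410103 ≡ 28 (mod 47); 28·42 ≡ 1, so inverse 42.
N/61 = 315981; 315981 ≡ 1 (mod 61), inverse 1.
t ≡ 61·232227·71 + 19·237961·19 + 15·410103·42 + 30·315981·1 = 1359523378.
1359523378 mod 19274841 = 10284508.

10284508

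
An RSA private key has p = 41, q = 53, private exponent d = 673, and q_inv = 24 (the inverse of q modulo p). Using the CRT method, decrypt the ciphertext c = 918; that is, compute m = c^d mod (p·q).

1103

d_p = d mod (p−1) = 673 mod 40 = 33; d_q = d mod (q−1) = 49.
m₁ = c^(d_p) mod p: c ≡ 16 (mod 41), and 16^33 mod 41 = 37.
m₂ = c^(d_q) mod q: c ≡ 17 (mod 53), and 17^49 mod 53 = 43.
h = q_inv·(m₁ − m₂) mod p = 24·(37 − 43) mod 41 = 20.
m = m₂ + h·q = 43 + 20·53 = 1103.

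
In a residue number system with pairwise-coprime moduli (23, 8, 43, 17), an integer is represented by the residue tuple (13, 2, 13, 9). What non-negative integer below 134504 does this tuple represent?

The moduli are pairwise coprime; N = 23·8·43·17 = 134504.
N/23 = 5848; 5848 ≡ 6 (mod 23); 6·4 ≡ 1, so inverse 4.
N/8 = 16813; 16813 ≡ 5 (mod 8); 5·5 ≡ 1, so inverse 5.
N/43 = 3128; 3128 ≡ 32 (mod 43); 32·39 ≡ 1, so inverse 39.
N/17 = 7912; 7912 ≡ 7 (mod 17); 7·5 ≡ 1, so inverse 5.
x ≡ 13·5848·4 + 2·16813·5 + 13·3128·39 + 9·7912·5 = 2414162.
2414162 mod 134504 = 127594.

127594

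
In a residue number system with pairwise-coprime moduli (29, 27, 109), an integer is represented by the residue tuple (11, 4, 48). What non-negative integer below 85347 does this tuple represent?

The moduli are pairwise coprime; N = 29·27·109 = 85347.
N/29 = 2943; 2943 ≡ 14 (mod 29); 14·27 ≡ 1, so inverse 27.
N/27 = 3161; 3161 ≡ 2 (mod 27); 2·14 ≡ 1, so inverse 14.
N/109 = 783; 783 ≡ 20 (mod 109); 20·60 ≡ 1, so inverse 60.
x ≡ 11·2943·27 + 4·3161·14 + 48·783·60 = 3306127.
3306127 mod 85347 = 62941.

62941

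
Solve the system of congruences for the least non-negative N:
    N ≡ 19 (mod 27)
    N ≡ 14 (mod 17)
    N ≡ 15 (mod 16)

Combine the congruences pairwise.
From N ≡ 19 (mod 27) write N = 19 + 27t. Substituting into N ≡ 14 (mod 17) gives 27t ≡ 12 (mod 17), and since 10⁻¹ ≡ 12 (mod 17), t ≡ 8. Hence N ≡ 19 + 27·8 = 235 (mod 459).
From N ≡ 235 (mod 459) write N = 235 + 459t. Substituting into N ≡ 15 (mod 16) gives 459t ≡ 4 (mod 16), and since 11⁻¹ ≡ 3 (mod 16), t ≡ 12. Hence N ≡ 235 + 459·12 = 5743 (mod 7344).

5743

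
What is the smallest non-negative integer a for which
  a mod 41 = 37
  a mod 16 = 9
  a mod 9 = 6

The moduli are pairwise coprime; N = 41·16·9 = 5904.
N/41 = 144; 144 ≡ 21 (mod 41); 21·2 ≡ 1, so inverse 2.
N/16 = 369; 369 ≡ 1 (mod 16), inverse 1.
N/9 = 656; 656 ≡ 8 (mod 9); 8·8 ≡ 1, so inverse 8.
a ≡ 37·144·2 + 9·369·1 + 6·656·8 = 45465.
45465 mod 5904 = 4137.

4137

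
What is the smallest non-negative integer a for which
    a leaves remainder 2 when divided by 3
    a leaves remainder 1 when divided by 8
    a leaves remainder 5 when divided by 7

89

The moduli are pairwise coprime; N = 3·8·7 = 168.
N/3 = 56; 56 ≡ 2 (mod 3); 2·2 ≡ 1, so inverse 2.
N/8 = 21; 21 ≡ 5 (mod 8); 5·5 ≡ 1, so inverse 5.
N/7 = 24; 24 ≡ 3 (mod 7); 3·5 ≡ 1, so inverse 5.
a ≡ 2·56·2 + 1·21·5 + 5·24·5 = 929.
929 mod 168 = 89.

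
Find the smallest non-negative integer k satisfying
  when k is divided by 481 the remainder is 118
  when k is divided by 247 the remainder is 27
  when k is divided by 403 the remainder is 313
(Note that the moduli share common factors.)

gcd(481, 247) = 13 and 13 | (27 − 118), so the pair is consistent; merging gives k ≡ 3485 (mod 9139), where 9139 = lcm(481, 247).
gcd(9139, 403) = 13 and 13 | (313 − 3485), so the pair is consistent; merging gives k ≡ 113153 (mod 283309), where 283309 = lcm(9139, 403).
The solution is unique modulo lcm(481, 247, 403) = 283309.

113153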